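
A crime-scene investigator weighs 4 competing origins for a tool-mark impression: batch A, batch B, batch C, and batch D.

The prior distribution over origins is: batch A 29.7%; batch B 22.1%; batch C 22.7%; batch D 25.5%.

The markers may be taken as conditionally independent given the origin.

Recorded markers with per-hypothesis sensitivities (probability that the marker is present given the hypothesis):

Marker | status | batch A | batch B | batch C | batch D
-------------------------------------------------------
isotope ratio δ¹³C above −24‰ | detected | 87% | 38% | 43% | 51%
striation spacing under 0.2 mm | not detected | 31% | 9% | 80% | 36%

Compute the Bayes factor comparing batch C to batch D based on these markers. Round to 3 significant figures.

Take the product of per-marker likelihoods under each hypothesis (using 1 − P(present | H) for each absent marker), then divide.
  batch C: 0.43 × (1 − 0.80) = 0.086
  batch D: 0.51 × (1 − 0.36) = 0.3264
Bayes factor = 0.086 / 0.3264 ≈ 0.263

0.263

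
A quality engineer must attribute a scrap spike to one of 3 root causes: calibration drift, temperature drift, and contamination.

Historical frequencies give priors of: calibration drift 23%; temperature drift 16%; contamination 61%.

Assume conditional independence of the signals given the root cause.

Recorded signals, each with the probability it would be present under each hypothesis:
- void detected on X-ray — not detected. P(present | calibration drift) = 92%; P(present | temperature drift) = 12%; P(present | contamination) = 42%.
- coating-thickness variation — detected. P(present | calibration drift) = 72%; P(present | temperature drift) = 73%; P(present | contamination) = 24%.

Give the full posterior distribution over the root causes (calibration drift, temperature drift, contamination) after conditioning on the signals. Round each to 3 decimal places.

0.066, 0.512, 0.423

Multiply each prior by the joint likelihood of the signal pattern (using 1 − P(present | H) for each absent signal):
  calibration drift: 0.23 × (1 − 0.92) × 0.72 = 0.013248
  temperature drift: 0.16 × (1 − 0.12) × 0.73 = 0.10278
  contamination: 0.61 × (1 − 0.42) × 0.24 = 0.084912
Normalizing constant Z = 0.013248 + 0.10278 + 0.084912 = 0.20094.
P(calibration drift | evidence) = 0.013248 / 0.20094 ≈ 0.066
P(temperature drift | evidence) = 0.10278 / 0.20094 ≈ 0.512
P(contamination | evidence) = 0.084912 / 0.20094 ≈ 0.423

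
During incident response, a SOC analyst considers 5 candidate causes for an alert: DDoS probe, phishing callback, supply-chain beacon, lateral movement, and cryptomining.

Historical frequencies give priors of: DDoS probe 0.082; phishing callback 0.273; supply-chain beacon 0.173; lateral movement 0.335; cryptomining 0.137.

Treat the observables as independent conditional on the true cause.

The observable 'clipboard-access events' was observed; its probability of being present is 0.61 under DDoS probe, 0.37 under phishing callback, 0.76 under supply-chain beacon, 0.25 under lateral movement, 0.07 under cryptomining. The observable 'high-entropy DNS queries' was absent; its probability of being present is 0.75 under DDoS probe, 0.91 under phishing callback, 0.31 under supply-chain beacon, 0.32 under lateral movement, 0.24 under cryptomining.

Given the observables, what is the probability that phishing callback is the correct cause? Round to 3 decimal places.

0.051

For each hypothesis, the unnormalized posterior weight is prior × product of the observable likelihoods (using 1 − P(present | H) for each absent observable):
  DDoS probe: 0.082 × 0.61 × (1 − 0.75) = 0.012505
  phishing callback: 0.273 × 0.37 × (1 − 0.91) = 0.0090909
  supply-chain beacon: 0.173 × 0.76 × (1 − 0.31) = 0.090721
  lateral movement: 0.335 × 0.25 × (1 − 0.32) = 0.05695
  cryptomining: 0.137 × 0.07 × (1 − 0.24) = 0.0072884
The unnormalized weights sum to 0.17656.
P(phishing callback | evidence) = 0.0090909 / 0.17656 ≈ 0.051.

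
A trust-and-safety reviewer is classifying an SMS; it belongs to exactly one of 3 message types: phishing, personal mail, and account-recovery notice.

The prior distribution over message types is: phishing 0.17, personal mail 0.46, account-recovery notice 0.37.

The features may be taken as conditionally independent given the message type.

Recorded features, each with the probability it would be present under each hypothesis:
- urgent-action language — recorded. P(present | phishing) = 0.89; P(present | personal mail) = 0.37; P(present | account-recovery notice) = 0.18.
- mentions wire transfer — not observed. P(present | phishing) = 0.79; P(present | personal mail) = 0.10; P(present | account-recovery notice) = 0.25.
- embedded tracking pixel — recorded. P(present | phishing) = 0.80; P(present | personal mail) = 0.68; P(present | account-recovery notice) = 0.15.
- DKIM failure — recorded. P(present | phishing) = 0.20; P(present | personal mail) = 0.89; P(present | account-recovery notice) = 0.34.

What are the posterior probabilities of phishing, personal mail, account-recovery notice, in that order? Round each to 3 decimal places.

By Bayes' rule with conditional independence, the unnormalized weight for each hypothesis is prior × ∏ likelihoods (using 1 − P(present | H) for each absent feature):
  phishing: 0.17 × 0.89 × (1 − 0.79) × 0.80 × 0.20 = 0.0050837
  personal mail: 0.46 × 0.37 × (1 − 0.10) × 0.68 × 0.89 = 0.092705
  account-recovery notice: 0.37 × 0.18 × (1 − 0.25) × 0.15 × 0.34 = 0.0025474
Marginal likelihood of the evidence = 0.10034.
P(phishing | evidence) = 0.0050837 / 0.10034 ≈ 0.051
P(personal mail | evidence) = 0.092705 / 0.10034 ≈ 0.924
P(account-recovery notice | evidence) = 0.0025474 / 0.10034 ≈ 0.025

0.051, 0.924, 0.025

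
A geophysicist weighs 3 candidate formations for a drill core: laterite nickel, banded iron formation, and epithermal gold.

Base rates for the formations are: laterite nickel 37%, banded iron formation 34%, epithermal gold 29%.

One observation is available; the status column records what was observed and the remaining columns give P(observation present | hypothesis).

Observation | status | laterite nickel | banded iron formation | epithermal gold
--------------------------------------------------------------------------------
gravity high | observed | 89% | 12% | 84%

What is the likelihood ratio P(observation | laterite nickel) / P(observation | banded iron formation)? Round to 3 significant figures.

7.42

The Bayes factor is the ratio of the two likelihoods.
  laterite nickel: 0.89
  banded iron formation: 0.12
Bayes factor = 0.89 / 0.12 ≈ 7.42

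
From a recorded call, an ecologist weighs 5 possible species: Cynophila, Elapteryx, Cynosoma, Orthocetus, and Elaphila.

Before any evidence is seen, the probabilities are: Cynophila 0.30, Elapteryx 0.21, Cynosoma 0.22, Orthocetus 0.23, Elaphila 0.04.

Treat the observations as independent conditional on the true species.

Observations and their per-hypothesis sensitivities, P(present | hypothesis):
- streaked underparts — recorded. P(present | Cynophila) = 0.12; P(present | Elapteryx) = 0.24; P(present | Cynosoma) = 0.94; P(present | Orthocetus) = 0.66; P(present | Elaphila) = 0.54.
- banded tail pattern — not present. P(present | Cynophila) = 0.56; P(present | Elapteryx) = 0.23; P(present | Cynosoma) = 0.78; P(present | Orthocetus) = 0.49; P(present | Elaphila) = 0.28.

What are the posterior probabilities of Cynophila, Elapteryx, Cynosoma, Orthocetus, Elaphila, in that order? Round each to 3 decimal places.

0.082, 0.201, 0.236, 0.401, 0.081

For each hypothesis, the unnormalized posterior weight is prior × product of the observation likelihoods (using 1 − P(present | H) for each absent observation):
  Cynophila: 0.30 × 0.12 × (1 − 0.56) = 0.01584
  Elapteryx: 0.21 × 0.24 × (1 − 0.23) = 0.038808
  Cynosoma: 0.22 × 0.94 × (1 − 0.78) = 0.045496
  Orthocetus: 0.23 × 0.66 × (1 − 0.49) = 0.077418
  Elaphila: 0.04 × 0.54 × (1 − 0.28) = 0.015552
Marginal likelihood of the evidence = 0.19311.
P(Cynophila | evidence) = 0.01584 / 0.19311 ≈ 0.082
P(Elapteryx | evidence) = 0.038808 / 0.19311 ≈ 0.201
P(Cynosoma | evidence) = 0.045496 / 0.19311 ≈ 0.236
P(Orthocetus | evidence) = 0.077418 / 0.19311 ≈ 0.401
P(Elaphila | evidence) = 0.015552 / 0.19311 ≈ 0.081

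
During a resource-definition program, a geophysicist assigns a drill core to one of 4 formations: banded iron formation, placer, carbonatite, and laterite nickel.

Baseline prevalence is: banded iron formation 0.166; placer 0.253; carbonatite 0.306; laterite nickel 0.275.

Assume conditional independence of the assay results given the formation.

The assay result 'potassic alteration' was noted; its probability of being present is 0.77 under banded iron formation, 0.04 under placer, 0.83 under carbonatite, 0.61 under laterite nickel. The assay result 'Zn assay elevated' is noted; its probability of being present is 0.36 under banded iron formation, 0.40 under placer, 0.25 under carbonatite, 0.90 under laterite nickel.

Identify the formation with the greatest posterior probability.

laterite nickel

Multiply each prior by the joint likelihood of the assay result pattern:
  banded iron formation: 0.166 × 0.77 × 0.36 = 0.046015
  placer: 0.253 × 0.04 × 0.40 = 0.004048
  carbonatite: 0.306 × 0.83 × 0.25 = 0.063495
  laterite nickel: 0.275 × 0.61 × 0.90 = 0.15098
Normalizing constant Z = 0.046015 + 0.004048 + 0.063495 + 0.15098 = 0.26453.
P(banded iron formation | evidence) ≈ 0.046015 / 0.26453 ≈ 0.174
P(placer | evidence) ≈ 0.004048 / 0.26453 ≈ 0.015
P(carbonatite | evidence) ≈ 0.063495 / 0.26453 ≈ 0.240
P(laterite nickel | evidence) ≈ 0.15098 / 0.26453 ≈ 0.571
The largest is 0.571, so laterite nickel is most probable.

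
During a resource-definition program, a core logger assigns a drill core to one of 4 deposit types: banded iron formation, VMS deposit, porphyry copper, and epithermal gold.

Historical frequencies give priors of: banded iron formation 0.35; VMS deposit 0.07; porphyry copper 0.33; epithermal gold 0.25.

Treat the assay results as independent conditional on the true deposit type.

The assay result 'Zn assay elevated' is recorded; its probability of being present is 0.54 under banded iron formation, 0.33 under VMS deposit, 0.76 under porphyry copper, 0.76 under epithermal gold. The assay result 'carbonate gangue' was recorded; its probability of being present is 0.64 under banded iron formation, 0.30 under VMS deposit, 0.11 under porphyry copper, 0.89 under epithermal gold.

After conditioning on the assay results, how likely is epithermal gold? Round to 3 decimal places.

0.521

By Bayes' rule with conditional independence, the unnormalized weight for each hypothesis is prior × ∏ likelihoods:
  banded iron formation: 0.35 × 0.54 × 0.64 = 0.12096
  VMS deposit: 0.07 × 0.33 × 0.30 = 0.00693
  porphyry copper: 0.33 × 0.76 × 0.11 = 0.027588
  epithermal gold: 0.25 × 0.76 × 0.89 = 0.1691
The unnormalized weights sum to 0.32458.
P(epithermal gold | evidence) = 0.1691 / 0.32458 ≈ 0.521.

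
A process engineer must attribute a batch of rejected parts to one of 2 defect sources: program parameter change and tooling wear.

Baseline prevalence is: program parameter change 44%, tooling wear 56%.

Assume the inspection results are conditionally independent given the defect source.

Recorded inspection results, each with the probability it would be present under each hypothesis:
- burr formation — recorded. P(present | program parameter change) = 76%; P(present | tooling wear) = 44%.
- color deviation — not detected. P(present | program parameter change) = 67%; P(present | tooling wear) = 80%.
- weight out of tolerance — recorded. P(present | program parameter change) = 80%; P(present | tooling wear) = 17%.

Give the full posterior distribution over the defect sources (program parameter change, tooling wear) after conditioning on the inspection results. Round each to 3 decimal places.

For each hypothesis, the unnormalized posterior weight is prior × product of the inspection result likelihoods (using 1 − P(present | H) for each absent inspection result):
  program parameter change: 0.44 × 0.76 × (1 − 0.67) × 0.80 = 0.088282
  tooling wear: 0.56 × 0.44 × (1 − 0.80) × 0.17 = 0.0083776
Normalizing constant Z = 0.088282 + 0.0083776 = 0.096659.
P(program parameter change | evidence) = 0.088282 / 0.096659 ≈ 0.913
P(tooling wear | evidence) = 0.0083776 / 0.096659 ≈ 0.087

0.913, 0.087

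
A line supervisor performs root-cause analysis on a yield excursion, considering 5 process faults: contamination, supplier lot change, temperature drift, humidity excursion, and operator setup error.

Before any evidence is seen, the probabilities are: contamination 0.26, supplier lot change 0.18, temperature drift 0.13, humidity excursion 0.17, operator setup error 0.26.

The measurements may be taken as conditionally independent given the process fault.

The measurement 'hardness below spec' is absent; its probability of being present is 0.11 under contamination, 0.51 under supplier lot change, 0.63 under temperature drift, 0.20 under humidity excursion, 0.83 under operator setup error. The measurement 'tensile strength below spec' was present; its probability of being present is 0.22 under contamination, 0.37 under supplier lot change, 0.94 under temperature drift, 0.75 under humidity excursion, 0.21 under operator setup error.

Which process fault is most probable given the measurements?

humidity excursion

By Bayes' rule with conditional independence, the unnormalized weight for each hypothesis is prior × ∏ likelihoods (using 1 − P(present | H) for each absent measurement):
  contamination: 0.26 × (1 − 0.11) × 0.22 = 0.050908
  supplier lot change: 0.18 × (1 − 0.51) × 0.37 = 0.032634
  temperature drift: 0.13 × (1 − 0.63) × 0.94 = 0.045214
  humidity excursion: 0.17 × (1 − 0.20) × 0.75 = 0.102
  operator setup error: 0.26 × (1 − 0.83) × 0.21 = 0.009282
The unnormalized weights sum to 0.24004.
P(contamination | evidence) ≈ 0.050908 / 0.24004 ≈ 0.212
P(supplier lot change | evidence) ≈ 0.032634 / 0.24004 ≈ 0.136
P(temperature drift | evidence) ≈ 0.045214 / 0.24004 ≈ 0.188
P(humidity excursion | evidence) ≈ 0.102 / 0.24004 ≈ 0.425
P(operator setup error | evidence) ≈ 0.009282 / 0.24004 ≈ 0.039
The largest is 0.425, so humidity excursion is most probable.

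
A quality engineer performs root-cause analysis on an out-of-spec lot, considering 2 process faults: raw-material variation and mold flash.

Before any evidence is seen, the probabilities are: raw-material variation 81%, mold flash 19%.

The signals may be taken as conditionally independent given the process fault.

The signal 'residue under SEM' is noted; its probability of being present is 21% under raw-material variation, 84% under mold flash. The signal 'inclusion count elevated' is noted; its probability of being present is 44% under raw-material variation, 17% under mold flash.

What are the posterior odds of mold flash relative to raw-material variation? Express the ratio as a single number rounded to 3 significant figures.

0.363

Unnormalized posterior weight (prior times the signal likelihoods) for each of the two hypotheses:
  mold flash: 0.19 × 0.84 × 0.17 = 0.027132
  raw-material variation: 0.81 × 0.21 × 0.44 = 0.074844
Posterior odds = 0.027132 / 0.074844 ≈ 0.363.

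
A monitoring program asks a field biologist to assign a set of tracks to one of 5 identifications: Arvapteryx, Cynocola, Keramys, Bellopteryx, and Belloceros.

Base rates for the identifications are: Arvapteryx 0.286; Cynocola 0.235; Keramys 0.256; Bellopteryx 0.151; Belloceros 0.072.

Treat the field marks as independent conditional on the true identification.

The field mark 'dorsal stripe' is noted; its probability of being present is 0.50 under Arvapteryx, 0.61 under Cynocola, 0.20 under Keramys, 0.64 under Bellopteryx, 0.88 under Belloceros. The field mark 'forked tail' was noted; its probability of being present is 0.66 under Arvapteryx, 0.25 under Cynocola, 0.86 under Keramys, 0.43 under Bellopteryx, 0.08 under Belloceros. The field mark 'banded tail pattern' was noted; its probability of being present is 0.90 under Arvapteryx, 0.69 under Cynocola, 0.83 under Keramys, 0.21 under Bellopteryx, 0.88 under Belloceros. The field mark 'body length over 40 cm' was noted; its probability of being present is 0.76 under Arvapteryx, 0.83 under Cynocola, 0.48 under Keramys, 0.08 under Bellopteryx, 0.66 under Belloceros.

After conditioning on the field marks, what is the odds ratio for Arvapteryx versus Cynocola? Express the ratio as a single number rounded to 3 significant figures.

3.15

The normalizing constant cancels in an odds ratio, so compute prior × likelihood for the two hypotheses only:
  Arvapteryx: 0.286 × 0.50 × 0.66 × 0.90 × 0.76 = 0.064556
  Cynocola: 0.235 × 0.61 × 0.25 × 0.69 × 0.83 = 0.020524
Posterior odds = 0.064556 / 0.020524 ≈ 3.15.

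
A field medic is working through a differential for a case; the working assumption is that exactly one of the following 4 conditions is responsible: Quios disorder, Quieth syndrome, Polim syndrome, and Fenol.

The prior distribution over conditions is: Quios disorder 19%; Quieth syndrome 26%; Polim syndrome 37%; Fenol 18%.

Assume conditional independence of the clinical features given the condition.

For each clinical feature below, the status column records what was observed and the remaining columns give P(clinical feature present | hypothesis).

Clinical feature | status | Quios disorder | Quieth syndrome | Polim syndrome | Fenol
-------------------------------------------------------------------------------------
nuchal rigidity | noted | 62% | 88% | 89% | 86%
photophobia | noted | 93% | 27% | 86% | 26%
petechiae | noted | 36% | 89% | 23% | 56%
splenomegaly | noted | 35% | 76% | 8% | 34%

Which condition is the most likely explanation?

Quieth syndrome

By Bayes' rule with conditional independence, the unnormalized weight for each hypothesis is prior × ∏ likelihoods:
  Quios disorder: 0.19 × 0.62 × 0.93 × 0.36 × 0.35 = 0.013804
  Quieth syndrome: 0.26 × 0.88 × 0.27 × 0.89 × 0.76 = 0.041785
  Polim syndrome: 0.37 × 0.89 × 0.86 × 0.23 × 0.08 = 0.0052108
  Fenol: 0.18 × 0.86 × 0.26 × 0.56 × 0.34 = 0.0076632
The unnormalized weights sum to 0.068463.
P(Quios disorder | evidence) ≈ 0.013804 / 0.068463 ≈ 0.202
P(Quieth syndrome | evidence) ≈ 0.041785 / 0.068463 ≈ 0.610
P(Polim syndrome | evidence) ≈ 0.0052108 / 0.068463 ≈ 0.076
P(Fenol | evidence) ≈ 0.0076632 / 0.068463 ≈ 0.112
The largest is 0.610, so Quieth syndrome is most probable.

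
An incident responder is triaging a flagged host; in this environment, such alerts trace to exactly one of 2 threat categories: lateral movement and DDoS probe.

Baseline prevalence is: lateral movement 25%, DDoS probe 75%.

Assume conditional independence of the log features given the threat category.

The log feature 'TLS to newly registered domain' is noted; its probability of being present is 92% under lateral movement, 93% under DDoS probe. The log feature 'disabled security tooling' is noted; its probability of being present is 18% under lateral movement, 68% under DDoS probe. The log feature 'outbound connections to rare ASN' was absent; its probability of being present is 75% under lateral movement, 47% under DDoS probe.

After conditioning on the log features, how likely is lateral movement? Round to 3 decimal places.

For each hypothesis, the unnormalized posterior weight is prior × product of the log feature likelihoods (using 1 − P(present | H) for each absent log feature):
  lateral movement: 0.25 × 0.92 × 0.18 × (1 − 0.75) = 0.01035
  DDoS probe: 0.75 × 0.93 × 0.68 × (1 − 0.47) = 0.25138
Marginal likelihood of the evidence = 0.26173.
P(lateral movement | evidence) = 0.01035 / 0.26173 ≈ 0.040.

0.040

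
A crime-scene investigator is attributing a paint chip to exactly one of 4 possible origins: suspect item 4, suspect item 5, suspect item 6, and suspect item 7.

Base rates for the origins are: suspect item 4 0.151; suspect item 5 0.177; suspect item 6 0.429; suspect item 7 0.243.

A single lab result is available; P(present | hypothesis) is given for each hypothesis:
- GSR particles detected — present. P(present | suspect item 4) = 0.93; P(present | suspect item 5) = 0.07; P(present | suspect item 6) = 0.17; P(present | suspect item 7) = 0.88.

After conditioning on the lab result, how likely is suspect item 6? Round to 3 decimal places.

0.166

For each hypothesis, the unnormalized posterior weight is prior × likelihood:
  suspect item 4: 0.151 × 0.93 = 0.14043
  suspect item 5: 0.177 × 0.07 = 0.01239
  suspect item 6: 0.429 × 0.17 = 0.07293
  suspect item 7: 0.243 × 0.88 = 0.21384
Normalizing constant Z = 0.14043 + 0.01239 + 0.07293 + 0.21384 = 0.43959.
P(suspect item 6 | evidence) = 0.07293 / 0.43959 ≈ 0.166.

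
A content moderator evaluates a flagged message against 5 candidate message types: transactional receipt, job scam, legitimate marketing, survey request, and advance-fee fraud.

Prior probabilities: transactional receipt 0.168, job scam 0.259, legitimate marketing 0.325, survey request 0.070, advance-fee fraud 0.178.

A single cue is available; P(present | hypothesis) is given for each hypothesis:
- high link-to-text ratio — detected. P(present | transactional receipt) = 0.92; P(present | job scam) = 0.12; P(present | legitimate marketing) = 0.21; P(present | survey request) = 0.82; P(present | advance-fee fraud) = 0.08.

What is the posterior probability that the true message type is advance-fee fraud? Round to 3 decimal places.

By Bayes' rule, the unnormalized weight for each hypothesis is prior × likelihood:
  transactional receipt: 0.168 × 0.92 = 0.15456
  job scam: 0.259 × 0.12 = 0.03108
  legitimate marketing: 0.325 × 0.21 = 0.06825
  survey request: 0.070 × 0.82 = 0.0574
  advance-fee fraud: 0.178 × 0.08 = 0.01424
Normalizing constant Z = 0.15456 + 0.03108 + 0.06825 + 0.0574 + 0.01424 = 0.32553.
P(advance-fee fraud | evidence) = 0.01424 / 0.32553 ≈ 0.044.

0.044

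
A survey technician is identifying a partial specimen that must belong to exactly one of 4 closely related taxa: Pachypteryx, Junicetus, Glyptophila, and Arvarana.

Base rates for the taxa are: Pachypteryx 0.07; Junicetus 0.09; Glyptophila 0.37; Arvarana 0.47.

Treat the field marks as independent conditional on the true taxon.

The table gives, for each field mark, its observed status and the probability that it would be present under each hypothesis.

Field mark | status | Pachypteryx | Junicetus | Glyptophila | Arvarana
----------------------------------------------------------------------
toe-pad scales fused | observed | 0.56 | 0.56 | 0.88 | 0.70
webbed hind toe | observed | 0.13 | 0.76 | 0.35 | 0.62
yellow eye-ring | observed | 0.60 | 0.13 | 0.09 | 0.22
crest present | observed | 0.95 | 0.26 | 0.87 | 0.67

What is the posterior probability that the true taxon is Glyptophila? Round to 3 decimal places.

0.207

For each hypothesis, the unnormalized posterior weight is prior × product of the field mark likelihoods:
  Pachypteryx: 0.07 × 0.56 × 0.13 × 0.60 × 0.95 = 0.0029047
  Junicetus: 0.09 × 0.56 × 0.76 × 0.13 × 0.26 = 0.0012947
  Glyptophila: 0.37 × 0.88 × 0.35 × 0.09 × 0.87 = 0.0089231
  Arvarana: 0.47 × 0.70 × 0.62 × 0.22 × 0.67 = 0.030067
Marginal likelihood of the evidence = 0.043189.
P(Glyptophila | evidence) = 0.0089231 / 0.043189 ≈ 0.207.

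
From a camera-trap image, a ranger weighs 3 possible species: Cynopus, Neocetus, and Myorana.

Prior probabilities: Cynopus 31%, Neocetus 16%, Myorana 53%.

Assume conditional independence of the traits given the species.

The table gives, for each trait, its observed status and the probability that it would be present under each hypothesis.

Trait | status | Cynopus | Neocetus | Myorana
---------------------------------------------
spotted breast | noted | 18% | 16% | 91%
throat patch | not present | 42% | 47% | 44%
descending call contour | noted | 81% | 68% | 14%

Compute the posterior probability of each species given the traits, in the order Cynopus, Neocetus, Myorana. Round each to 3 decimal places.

Multiply each prior by the joint likelihood of the trait pattern (using 1 − P(present | H) for each absent trait):
  Cynopus: 0.31 × 0.18 × (1 − 0.42) × 0.81 = 0.026215
  Neocetus: 0.16 × 0.16 × (1 − 0.47) × 0.68 = 0.0092262
  Myorana: 0.53 × 0.91 × (1 − 0.44) × 0.14 = 0.037812
The unnormalized weights sum to 0.073253.
P(Cynopus | evidence) = 0.026215 / 0.073253 ≈ 0.358
P(Neocetus | evidence) = 0.0092262 / 0.073253 ≈ 0.126
P(Myorana | evidence) = 0.037812 / 0.073253 ≈ 0.516

0.358, 0.126, 0.516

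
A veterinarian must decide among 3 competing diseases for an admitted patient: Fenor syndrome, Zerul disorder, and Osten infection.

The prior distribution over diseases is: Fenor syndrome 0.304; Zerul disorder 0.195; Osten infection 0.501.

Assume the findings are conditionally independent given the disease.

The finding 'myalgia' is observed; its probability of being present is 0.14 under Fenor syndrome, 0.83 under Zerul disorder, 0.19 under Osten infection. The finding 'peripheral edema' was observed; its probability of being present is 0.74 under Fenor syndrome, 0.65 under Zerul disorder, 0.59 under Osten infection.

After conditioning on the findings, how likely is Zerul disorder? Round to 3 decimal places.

0.545

By Bayes' rule with conditional independence, the unnormalized weight for each hypothesis is prior × ∏ likelihoods:
  Fenor syndrome: 0.304 × 0.14 × 0.74 = 0.031494
  Zerul disorder: 0.195 × 0.83 × 0.65 = 0.1052
  Osten infection: 0.501 × 0.19 × 0.59 = 0.056162
Marginal likelihood of the evidence = 0.19286.
P(Zerul disorder | evidence) = 0.1052 / 0.19286 ≈ 0.545.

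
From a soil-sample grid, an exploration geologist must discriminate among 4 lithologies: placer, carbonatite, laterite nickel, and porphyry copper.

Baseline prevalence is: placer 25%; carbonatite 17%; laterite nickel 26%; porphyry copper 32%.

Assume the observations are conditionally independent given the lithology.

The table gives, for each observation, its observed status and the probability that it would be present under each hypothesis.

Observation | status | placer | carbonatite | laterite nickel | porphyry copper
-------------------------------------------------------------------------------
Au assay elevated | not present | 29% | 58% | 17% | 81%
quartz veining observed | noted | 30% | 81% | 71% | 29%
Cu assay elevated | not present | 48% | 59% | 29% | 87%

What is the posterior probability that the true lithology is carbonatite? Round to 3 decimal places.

0.146

By Bayes' rule with conditional independence, the unnormalized weight for each hypothesis is prior × ∏ likelihoods (using 1 − P(present | H) for each absent observation):
  placer: 0.25 × (1 − 0.29) × 0.30 × (1 − 0.48) = 0.02769
  carbonatite: 0.17 × (1 − 0.58) × 0.81 × (1 − 0.59) = 0.023712
  laterite nickel: 0.26 × (1 − 0.17) × 0.71 × (1 − 0.29) = 0.10878
  porphyry copper: 0.32 × (1 − 0.81) × 0.29 × (1 − 0.87) = 0.0022922
The unnormalized weights sum to 0.16248.
P(carbonatite | evidence) = 0.023712 / 0.16248 ≈ 0.146.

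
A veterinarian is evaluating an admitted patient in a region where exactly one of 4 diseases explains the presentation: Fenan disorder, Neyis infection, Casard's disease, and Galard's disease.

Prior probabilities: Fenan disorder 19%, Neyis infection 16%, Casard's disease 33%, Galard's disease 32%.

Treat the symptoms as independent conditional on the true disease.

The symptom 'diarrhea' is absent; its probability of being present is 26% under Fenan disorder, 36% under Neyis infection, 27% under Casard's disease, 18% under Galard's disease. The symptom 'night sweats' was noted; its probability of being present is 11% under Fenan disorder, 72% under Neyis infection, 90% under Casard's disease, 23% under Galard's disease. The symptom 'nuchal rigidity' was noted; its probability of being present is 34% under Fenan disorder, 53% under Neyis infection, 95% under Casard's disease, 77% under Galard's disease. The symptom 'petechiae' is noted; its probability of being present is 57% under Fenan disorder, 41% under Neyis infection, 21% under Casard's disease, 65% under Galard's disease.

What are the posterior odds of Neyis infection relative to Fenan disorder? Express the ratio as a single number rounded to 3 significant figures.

The normalizing constant cancels in an odds ratio, so compute prior × likelihood for the two hypotheses only (using 1 − P(present | H) for each absent symptom):
  Neyis infection: 0.16 × (1 − 0.36) × 0.72 × 0.53 × 0.41 = 0.016021
  Fenan disorder: 0.19 × (1 − 0.26) × 0.11 × 0.34 × 0.57 = 0.0029973
Posterior odds = 0.016021 / 0.0029973 ≈ 5.35.

5.35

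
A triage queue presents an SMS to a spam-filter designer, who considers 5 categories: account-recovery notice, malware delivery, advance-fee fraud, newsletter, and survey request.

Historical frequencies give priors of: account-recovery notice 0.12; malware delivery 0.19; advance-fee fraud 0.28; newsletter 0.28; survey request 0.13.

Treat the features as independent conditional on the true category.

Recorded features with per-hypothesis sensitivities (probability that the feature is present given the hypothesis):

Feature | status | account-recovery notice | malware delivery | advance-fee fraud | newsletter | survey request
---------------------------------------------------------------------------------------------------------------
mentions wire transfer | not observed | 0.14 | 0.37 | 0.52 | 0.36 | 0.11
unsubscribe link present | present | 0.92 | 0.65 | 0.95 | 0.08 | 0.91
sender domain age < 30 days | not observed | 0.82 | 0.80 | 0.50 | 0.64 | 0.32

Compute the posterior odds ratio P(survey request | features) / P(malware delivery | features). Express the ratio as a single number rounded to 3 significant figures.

The normalizing constant cancels in an odds ratio, so compute prior × likelihood for the two hypotheses only (using 1 − P(present | H) for each absent feature):
  survey request: 0.13 × (1 − 0.11) × 0.91 × (1 − 0.32) = 0.071595
  malware delivery: 0.19 × (1 − 0.37) × 0.65 × (1 − 0.80) = 0.015561
Odds(survey request : malware delivery) = 0.071595 / 0.015561 ≈ 4.60.

4.60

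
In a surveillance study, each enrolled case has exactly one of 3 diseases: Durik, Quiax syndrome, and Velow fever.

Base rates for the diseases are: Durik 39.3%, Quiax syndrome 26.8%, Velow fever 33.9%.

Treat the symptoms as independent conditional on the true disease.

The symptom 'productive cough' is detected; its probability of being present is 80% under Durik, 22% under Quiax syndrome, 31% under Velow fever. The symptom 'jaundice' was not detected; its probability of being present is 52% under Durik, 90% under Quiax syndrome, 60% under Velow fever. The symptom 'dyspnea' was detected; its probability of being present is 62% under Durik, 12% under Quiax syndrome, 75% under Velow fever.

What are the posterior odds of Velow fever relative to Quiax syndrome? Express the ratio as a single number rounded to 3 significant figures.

44.6

The normalizing constant cancels in an odds ratio, so compute prior × likelihood for the two hypotheses only (using 1 − P(present | H) for each absent symptom):
  Velow fever: 0.339 × 0.31 × (1 − 0.60) × 0.75 = 0.031527
  Quiax syndrome: 0.268 × 0.22 × (1 − 0.90) × 0.12 = 0.00070752
Odds(Velow fever : Quiax syndrome) = 0.031527 / 0.00070752 ≈ 44.6.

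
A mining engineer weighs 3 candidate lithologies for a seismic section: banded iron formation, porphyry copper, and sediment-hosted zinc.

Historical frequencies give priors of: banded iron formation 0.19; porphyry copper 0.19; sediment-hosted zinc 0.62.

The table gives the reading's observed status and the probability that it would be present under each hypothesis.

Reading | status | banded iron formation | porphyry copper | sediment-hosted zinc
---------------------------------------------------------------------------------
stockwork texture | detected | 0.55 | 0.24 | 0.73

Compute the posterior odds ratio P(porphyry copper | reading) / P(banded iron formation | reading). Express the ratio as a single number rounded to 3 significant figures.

0.436

The normalizing constant cancels in an odds ratio, so compute prior × likelihood for the two hypotheses only:
  porphyry copper: 0.19 × 0.24 = 0.0456
  banded iron formation: 0.19 × 0.55 = 0.1045
Odds(porphyry copper : banded iron formation) = 0.0456 / 0.1045 ≈ 0.436.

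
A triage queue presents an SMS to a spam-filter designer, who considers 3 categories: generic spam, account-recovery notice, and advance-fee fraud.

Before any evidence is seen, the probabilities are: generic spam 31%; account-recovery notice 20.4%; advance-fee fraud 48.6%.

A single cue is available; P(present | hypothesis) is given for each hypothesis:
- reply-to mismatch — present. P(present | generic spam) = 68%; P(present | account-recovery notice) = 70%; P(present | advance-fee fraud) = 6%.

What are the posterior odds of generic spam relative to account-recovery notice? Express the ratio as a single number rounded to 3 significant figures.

1.48

Posterior odds equal prior odds times the likelihood ratio; only the two competing hypotheses matter.
  generic spam: 0.310 × 0.68 = 0.2108
  account-recovery notice: 0.204 × 0.70 = 0.1428
Posterior odds = 0.2108 / 0.1428 ≈ 1.48.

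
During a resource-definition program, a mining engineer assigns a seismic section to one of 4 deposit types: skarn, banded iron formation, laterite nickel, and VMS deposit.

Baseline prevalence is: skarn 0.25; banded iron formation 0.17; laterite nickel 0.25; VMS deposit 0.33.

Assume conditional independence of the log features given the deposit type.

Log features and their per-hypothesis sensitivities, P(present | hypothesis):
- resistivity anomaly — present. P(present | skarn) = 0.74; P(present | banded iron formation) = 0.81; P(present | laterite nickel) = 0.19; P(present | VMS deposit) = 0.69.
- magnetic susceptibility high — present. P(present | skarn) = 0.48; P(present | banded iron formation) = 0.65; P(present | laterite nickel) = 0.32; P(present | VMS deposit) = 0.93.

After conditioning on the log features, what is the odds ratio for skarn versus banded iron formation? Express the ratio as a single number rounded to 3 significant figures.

0.992

Posterior odds equal prior odds times the likelihood ratio; only the two competing hypotheses matter.
  skarn: 0.25 × 0.74 × 0.48 = 0.0888
  banded iron formation: 0.17 × 0.81 × 0.65 = 0.089505
Odds(skarn : banded iron formation) = 0.0888 / 0.089505 ≈ 0.992.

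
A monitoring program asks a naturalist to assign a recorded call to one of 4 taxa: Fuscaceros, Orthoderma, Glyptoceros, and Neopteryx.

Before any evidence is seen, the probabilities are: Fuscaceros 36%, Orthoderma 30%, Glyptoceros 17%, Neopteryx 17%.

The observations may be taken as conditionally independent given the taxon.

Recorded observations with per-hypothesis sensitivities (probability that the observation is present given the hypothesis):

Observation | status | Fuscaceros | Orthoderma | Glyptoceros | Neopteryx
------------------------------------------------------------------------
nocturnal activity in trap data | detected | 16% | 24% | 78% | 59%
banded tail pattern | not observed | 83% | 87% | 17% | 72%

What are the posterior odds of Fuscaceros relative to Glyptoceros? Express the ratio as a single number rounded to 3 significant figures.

The normalizing constant cancels in an odds ratio, so compute prior × likelihood for the two hypotheses only (using 1 − P(present | H) for each absent observation):
  Fuscaceros: 0.36 × 0.16 × (1 − 0.83) = 0.009792
  Glyptoceros: 0.17 × 0.78 × (1 − 0.17) = 0.11006
Odds(Fuscaceros : Glyptoceros) = 0.009792 / 0.11006 ≈ 0.0890.

0.0890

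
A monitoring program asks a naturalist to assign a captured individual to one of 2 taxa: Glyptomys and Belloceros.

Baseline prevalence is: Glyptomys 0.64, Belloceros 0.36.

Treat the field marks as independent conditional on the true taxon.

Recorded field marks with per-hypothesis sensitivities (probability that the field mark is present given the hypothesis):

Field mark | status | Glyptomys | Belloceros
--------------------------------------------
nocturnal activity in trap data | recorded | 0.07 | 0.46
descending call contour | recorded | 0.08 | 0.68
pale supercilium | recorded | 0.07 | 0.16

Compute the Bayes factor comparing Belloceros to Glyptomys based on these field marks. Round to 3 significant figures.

Joint likelihood of the field mark pattern under each hypothesis:
  Belloceros: 0.46 × 0.68 × 0.16 = 0.050048
  Glyptomys: 0.07 × 0.08 × 0.07 = 0.000392
Bayes factor = 0.050048 / 0.000392 ≈ 128

128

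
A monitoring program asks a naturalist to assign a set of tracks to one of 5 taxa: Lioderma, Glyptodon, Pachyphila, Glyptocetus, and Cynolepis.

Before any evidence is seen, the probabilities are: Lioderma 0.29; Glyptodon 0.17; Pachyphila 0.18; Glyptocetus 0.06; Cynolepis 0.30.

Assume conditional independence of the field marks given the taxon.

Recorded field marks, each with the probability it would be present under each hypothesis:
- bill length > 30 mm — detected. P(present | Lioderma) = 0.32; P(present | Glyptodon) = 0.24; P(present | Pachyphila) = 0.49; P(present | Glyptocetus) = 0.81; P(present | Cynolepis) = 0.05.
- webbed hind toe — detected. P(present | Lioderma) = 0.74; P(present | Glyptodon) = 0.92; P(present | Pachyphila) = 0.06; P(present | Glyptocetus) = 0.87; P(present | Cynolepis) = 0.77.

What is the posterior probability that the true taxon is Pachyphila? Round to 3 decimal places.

Multiply each prior by the joint likelihood of the field mark pattern:
  Lioderma: 0.29 × 0.32 × 0.74 = 0.068672
  Glyptodon: 0.17 × 0.24 × 0.92 = 0.037536
  Pachyphila: 0.18 × 0.49 × 0.06 = 0.005292
  Glyptocetus: 0.06 × 0.81 × 0.87 = 0.042282
  Cynolepis: 0.30 × 0.05 × 0.77 = 0.01155
Marginal likelihood of the evidence = 0.16533.
P(Pachyphila | evidence) = 0.005292 / 0.16533 ≈ 0.032.

0.032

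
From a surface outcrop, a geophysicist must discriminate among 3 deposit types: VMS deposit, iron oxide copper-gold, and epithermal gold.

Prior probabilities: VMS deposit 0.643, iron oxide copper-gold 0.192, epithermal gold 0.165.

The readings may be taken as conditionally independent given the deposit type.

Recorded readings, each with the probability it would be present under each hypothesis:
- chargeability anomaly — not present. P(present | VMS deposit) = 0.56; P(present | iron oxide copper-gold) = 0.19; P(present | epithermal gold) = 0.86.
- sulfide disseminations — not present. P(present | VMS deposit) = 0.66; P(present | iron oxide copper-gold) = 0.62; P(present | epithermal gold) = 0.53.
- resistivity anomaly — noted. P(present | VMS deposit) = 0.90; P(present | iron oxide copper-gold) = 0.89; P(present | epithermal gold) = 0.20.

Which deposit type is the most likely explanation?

VMS deposit

For each hypothesis, the unnormalized posterior weight is prior × product of the reading likelihoods (using 1 − P(present | H) for each absent reading):
  VMS deposit: 0.643 × (1 − 0.56) × (1 − 0.66) × 0.90 = 0.086574
  iron oxide copper-gold: 0.192 × (1 − 0.19) × (1 − 0.62) × 0.89 = 0.052597
  epithermal gold: 0.165 × (1 − 0.86) × (1 − 0.53) × 0.20 = 0.0021714
Normalizing constant Z = 0.086574 + 0.052597 + 0.0021714 = 0.14134.
P(VMS deposit | evidence) ≈ 0.086574 / 0.14134 ≈ 0.613
P(iron oxide copper-gold | evidence) ≈ 0.052597 / 0.14134 ≈ 0.372
P(epithermal gold | evidence) ≈ 0.0021714 / 0.14134 ≈ 0.015
The largest is 0.613, so VMS deposit is most probable.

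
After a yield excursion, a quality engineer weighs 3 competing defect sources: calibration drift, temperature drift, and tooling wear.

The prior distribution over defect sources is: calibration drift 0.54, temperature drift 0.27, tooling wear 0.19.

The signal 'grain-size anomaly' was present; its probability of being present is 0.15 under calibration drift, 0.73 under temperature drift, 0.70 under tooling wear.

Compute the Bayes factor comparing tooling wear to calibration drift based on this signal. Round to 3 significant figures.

Likelihood of this signal under each hypothesis:
  tooling wear: 0.7
  calibration drift: 0.15
Bayes factor = 0.7 / 0.15 ≈ 4.67

4.67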